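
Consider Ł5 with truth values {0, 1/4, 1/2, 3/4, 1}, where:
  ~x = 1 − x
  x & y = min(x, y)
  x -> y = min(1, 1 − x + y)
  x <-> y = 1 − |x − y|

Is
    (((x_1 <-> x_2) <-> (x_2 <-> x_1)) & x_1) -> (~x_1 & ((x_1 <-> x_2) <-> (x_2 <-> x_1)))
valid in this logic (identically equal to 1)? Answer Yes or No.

No

Counterexample: take x_1 = 3/4, x_2 = 0.
x_1 <-> x_2 = 3/4 <-> 0 = 1/4
x_2 <-> x_1 = 0 <-> 3/4 = 1/4
(x_1 <-> x_2) <-> (x_2 <-> x_1) = 1/4 <-> 1/4 = 1
((x_1 <-> x_2) <-> (x_2 <-> x_1)) & x_1 = 1 & 3/4 = 3/4
~x_1 = ~3/4 = 1/4
x_1 <-> x_2 = 3/4 <-> 0 = 1/4
x_2 <-> x_1 = 0 <-> 3/4 = 1/4
(x_1 <-> x_2) <-> (x_2 <-> x_1) = 1/4 <-> 1/4 = 1
~x_1 & ((x_1 <-> x_2) <-> (x_2 <-> x_1)) = 1/4 & 1 = 1/4
(((x_1 <-> x_2) <-> (x_2 <-> x_1)) & x_1) -> (~x_1 & ((x_1 <-> x_2) <-> (x_2 <-> x_1))) = 3/4 -> 1/4 = 1/2
This gives 1/2 ≠ 1.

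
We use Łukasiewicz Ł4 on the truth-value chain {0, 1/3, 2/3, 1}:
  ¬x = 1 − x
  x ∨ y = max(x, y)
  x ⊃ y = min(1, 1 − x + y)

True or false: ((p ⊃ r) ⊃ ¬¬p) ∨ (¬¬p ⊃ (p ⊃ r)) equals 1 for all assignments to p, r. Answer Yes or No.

p = 0, r = 0 ↦ 1
p = 0, r = 1/3 ↦ 1
p = 0, r = 2/3 ↦ 1
p = 0, r = 1 ↦ 1
p = 1/3, r = 0 ↦ 1
p = 1/3, r = 1/3 ↦ 1
p = 1/3, r = 2/3 ↦ 1
p = 1/3, r = 1 ↦ 1
p = 2/3, r = 0 ↦ 1
p = 2/3, r = 1/3 ↦ 1
p = 2/3, r = 2/3 ↦ 1
p = 2/3, r = 1 ↦ 1
p = 1, r = 0 ↦ 1
p = 1, r = 1/3 ↦ 1
p = 1, r = 2/3 ↦ 1
p = 1, r = 1 ↦ 1
Every assignment gives a value ≥ 1.

Yes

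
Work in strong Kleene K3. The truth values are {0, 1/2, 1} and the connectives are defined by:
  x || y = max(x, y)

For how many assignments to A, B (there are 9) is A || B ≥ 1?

A = 0, B = 0 ↦ 0  <
A = 0, B = 1/2 ↦ 1/2  <
A = 0, B = 1 ↦ 1  ≥
A = 1/2, B = 0 ↦ 1/2  <
A = 1/2, B = 1/2 ↦ 1/2  <
A = 1/2, B = 1 ↦ 1  ≥
A = 1, B = 0 ↦ 1  ≥
A = 1, B = 1/2 ↦ 1  ≥
A = 1, B = 1 ↦ 1  ≥
So 5 of the 9 assignments meet the threshold.

5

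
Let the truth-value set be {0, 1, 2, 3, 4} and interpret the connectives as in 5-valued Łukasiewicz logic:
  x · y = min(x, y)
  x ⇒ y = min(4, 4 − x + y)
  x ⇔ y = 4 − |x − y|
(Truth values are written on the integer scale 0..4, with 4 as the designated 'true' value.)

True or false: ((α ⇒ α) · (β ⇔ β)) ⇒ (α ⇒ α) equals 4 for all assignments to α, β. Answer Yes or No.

At α = 3, β = 2, for instance:
α ⇒ α = 3 ⇒ 3 = 4
β ⇔ β = 2 ⇔ 2 = 4
(α ⇒ α) · (β ⇔ β) = 4 · 4 = 4
((α ⇒ α) · (β ⇔ β)) ⇒ (α ⇒ α) = 4 ⇒ 4 = 4
and checking the remaining 24 assignments likewise gives ≥ 4 in every case.

Yes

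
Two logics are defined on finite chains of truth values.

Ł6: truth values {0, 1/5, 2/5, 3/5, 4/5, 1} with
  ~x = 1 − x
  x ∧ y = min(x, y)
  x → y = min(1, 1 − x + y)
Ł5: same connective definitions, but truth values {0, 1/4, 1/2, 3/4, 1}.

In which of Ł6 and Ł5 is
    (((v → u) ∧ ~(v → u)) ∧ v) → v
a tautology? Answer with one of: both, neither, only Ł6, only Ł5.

both

In Ł6: every assignment gives 1 — tautology.
In Ł5: every assignment gives 1 — tautology.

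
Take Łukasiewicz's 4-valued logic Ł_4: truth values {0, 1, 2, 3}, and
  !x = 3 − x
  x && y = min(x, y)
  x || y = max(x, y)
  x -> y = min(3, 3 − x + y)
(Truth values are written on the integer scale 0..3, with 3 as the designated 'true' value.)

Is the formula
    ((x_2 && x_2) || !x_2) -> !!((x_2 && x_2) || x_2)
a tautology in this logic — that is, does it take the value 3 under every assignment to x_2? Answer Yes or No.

No

Counterexample: take x_2 = 0.
x_2 && x_2 = 0 && 0 = 0
!x_2 = !0 = 3
(x_2 && x_2) || !x_2 = 0 || 3 = 3
x_2 && x_2 = 0 && 0 = 0
(x_2 && x_2) || x_2 = 0 || 0 = 0
!((x_2 && x_2) || x_2) = !0 = 3
!!((x_2 && x_2) || x_2) = !3 = 0
((x_2 && x_2) || !x_2) -> !!((x_2 && x_2) || x_2) = 3 -> 0 = 0
This gives 0 ≠ 3.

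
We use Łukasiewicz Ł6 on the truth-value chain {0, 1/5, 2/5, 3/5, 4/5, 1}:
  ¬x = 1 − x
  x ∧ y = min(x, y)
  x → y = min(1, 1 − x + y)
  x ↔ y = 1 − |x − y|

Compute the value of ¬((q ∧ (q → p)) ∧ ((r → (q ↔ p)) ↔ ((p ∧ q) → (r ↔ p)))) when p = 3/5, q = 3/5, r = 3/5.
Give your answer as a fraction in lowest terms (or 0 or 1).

q → p = 3/5 → 3/5 = 1
q ∧ (q → p) = 3/5 ∧ 1 = 3/5
q ↔ p = 3/5 ↔ 3/5 = 1
r → (q ↔ p) = 3/5 → 1 = 1
p ∧ q = 3/5 ∧ 3/5 = 3/5
r ↔ p = 3/5 ↔ 3/5 = 1
(p ∧ q) → (r ↔ p) = 3/5 → 1 = 1
(r → (q ↔ p)) ↔ ((p ∧ q) → (r ↔ p)) = 1 ↔ 1 = 1
(q ∧ (q → p)) ∧ ((r → (q ↔ p)) ↔ ((p ∧ q) → (r ↔ p))) = 3/5 ∧ 1 = 3/5
¬((q ∧ (q → p)) ∧ ((r → (q ↔ p)) ↔ ((p ∧ q) → (r ↔ p)))) = ¬3/5 = 2/5

2/5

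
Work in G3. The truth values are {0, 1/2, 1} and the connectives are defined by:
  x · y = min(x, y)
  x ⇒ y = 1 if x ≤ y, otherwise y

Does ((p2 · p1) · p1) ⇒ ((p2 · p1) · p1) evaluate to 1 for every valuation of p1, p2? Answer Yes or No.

Yes

p1 = 0, p2 = 0 ↦ 1
p1 = 0, p2 = 1/2 ↦ 1
p1 = 0, p2 = 1 ↦ 1
p1 = 1/2, p2 = 0 ↦ 1
p1 = 1/2, p2 = 1/2 ↦ 1
p1 = 1/2, p2 = 1 ↦ 1
p1 = 1, p2 = 0 ↦ 1
p1 = 1, p2 = 1/2 ↦ 1
p1 = 1, p2 = 1 ↦ 1
Every assignment gives a value ≥ 1.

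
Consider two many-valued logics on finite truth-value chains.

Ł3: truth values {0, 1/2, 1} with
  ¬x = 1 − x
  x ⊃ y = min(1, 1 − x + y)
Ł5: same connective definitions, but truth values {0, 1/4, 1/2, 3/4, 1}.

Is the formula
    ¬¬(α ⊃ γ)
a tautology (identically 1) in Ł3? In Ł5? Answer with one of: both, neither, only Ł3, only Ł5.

neither

In Ł3: at α = 1/2, γ = 0 the value is 1/2 — not a tautology.
In Ł5: at α = 1/4, γ = 0 the value is 3/4 — not a tautology.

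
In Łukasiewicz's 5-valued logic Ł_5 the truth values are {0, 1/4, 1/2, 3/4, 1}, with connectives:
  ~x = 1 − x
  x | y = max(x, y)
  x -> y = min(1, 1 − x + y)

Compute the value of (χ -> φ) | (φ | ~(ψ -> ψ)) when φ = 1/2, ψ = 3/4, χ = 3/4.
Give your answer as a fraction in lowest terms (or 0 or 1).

3/4

χ -> φ = 3/4 -> 1/2 = 3/4
ψ -> ψ = 3/4 -> 3/4 = 1
~(ψ -> ψ) = ~1 = 0
φ | ~(ψ -> ψ) = 1/2 | 0 = 1/2
(χ -> φ) | (φ | ~(ψ -> ψ)) = 3/4 | 1/2 = 3/4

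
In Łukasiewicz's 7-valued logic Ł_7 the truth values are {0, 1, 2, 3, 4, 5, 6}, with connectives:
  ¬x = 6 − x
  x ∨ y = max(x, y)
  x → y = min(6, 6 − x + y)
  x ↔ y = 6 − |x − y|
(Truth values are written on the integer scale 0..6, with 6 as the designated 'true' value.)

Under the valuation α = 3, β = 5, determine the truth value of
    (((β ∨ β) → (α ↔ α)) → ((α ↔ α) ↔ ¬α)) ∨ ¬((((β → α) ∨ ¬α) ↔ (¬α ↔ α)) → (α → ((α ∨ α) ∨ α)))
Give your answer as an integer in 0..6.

β ∨ β = 5 ∨ 5 = 5
α ↔ α = 3 ↔ 3 = 6
(β ∨ β) → (α ↔ α) = 5 → 6 = 6
α ↔ α = 3 ↔ 3 = 6
¬α = ¬3 = 3
(α ↔ α) ↔ ¬α = 6 ↔ 3 = 3
((β ∨ β) → (α ↔ α)) → ((α ↔ α) ↔ ¬α) = 6 → 3 = 3
β → α = 5 → 3 = 4
¬α = ¬3 = 3
(β → α) ∨ ¬α = 4 ∨ 3 = 4
¬α = ¬3 = 3
¬α ↔ α = 3 ↔ 3 = 6
((β → α) ∨ ¬α) ↔ (¬α ↔ α) = 4 ↔ 6 = 4
α ∨ α = 3 ∨ 3 = 3
(α ∨ α) ∨ α = 3 ∨ 3 = 3
α → ((α ∨ α) ∨ α) = 3 → 3 = 6
(((β → α) ∨ ¬α) ↔ (¬α ↔ α)) → (α → ((α ∨ α) ∨ α)) = 4 → 6 = 6
¬((((β → α) ∨ ¬α) ↔ (¬α ↔ α)) → (α → ((α ∨ α) ∨ α))) = ¬6 = 0
(((β ∨ β) → (α ↔ α)) → ((α ↔ α) ↔ ¬α)) ∨ ¬((((β → α) ∨ ¬α) ↔ (¬α ↔ α)) → (α → ((α ∨ α) ∨ α))) = 3 ∨ 0 = 3

3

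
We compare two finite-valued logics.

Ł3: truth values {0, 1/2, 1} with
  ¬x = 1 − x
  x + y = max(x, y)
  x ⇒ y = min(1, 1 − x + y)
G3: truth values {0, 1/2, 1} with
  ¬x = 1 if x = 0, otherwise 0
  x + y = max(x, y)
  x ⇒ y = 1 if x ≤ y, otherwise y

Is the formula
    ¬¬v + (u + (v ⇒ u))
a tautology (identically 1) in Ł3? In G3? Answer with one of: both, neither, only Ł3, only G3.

only G3

In Ł3: at u = 0, v = 1/2 the value is 1/2 — not a tautology.
In G3: every assignment gives 1 — tautology.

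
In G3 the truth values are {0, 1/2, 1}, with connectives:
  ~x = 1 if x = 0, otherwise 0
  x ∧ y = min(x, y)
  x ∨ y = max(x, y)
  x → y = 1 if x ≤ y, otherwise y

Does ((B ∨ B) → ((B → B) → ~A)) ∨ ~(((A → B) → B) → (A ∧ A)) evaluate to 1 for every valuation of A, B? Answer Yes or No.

No

Counterexample: take A = 1/2, B = 1/2.
B ∨ B = 1/2 ∨ 1/2 = 1/2
B → B = 1/2 → 1/2 = 1
~A = ~1/2 = 0
(B → B) → ~A = 1 → 0 = 0
(B ∨ B) → ((B → B) → ~A) = 1/2 → 0 = 0
A → B = 1/2 → 1/2 = 1
(A → B) → B = 1 → 1/2 = 1/2
A ∧ A = 1/2 ∧ 1/2 = 1/2
((A → B) → B) → (A ∧ A) = 1/2 → 1/2 = 1
~(((A → B) → B) → (A ∧ A)) = ~1 = 0
((B ∨ B) → ((B → B) → ~A)) ∨ ~(((A → B) → B) → (A ∧ A)) = 0 ∨ 0 = 0
This gives 0 ≠ 1.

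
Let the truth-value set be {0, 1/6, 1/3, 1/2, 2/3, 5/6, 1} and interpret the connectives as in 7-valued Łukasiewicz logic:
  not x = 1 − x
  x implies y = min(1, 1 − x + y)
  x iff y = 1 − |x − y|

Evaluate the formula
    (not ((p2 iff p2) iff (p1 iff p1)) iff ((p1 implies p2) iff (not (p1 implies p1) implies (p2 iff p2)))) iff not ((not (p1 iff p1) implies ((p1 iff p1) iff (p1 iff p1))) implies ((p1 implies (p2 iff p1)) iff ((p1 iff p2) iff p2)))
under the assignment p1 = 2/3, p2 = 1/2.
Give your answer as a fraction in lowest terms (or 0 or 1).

p2 iff p2 = 1/2 iff 1/2 = 1
p1 iff p1 = 2/3 iff 2/3 = 1
(p2 iff p2) iff (p1 iff p1) = 1 iff 1 = 1
not ((p2 iff p2) iff (p1 iff p1)) = not 1 = 0
p1 implies p2 = 2/3 implies 1/2 = 5/6
p1 implies p1 = 2/3 implies 2/3 = 1
not (p1 implies p1) = not 1 = 0
p2 iff p2 = 1/2 iff 1/2 = 1
not (p1 implies p1) implies (p2 iff p2) = 0 implies 1 = 1
(p1 implies p2) iff (not (p1 implies p1) implies (p2 iff p2)) = 5/6 iff 1 = 5/6
not ((p2 iff p2) iff (p1 iff p1)) iff ((p1 implies p2) iff (not (p1 implies p1) implies (p2 iff p2))) = 0 iff 5/6 = 1/6
p1 iff p1 = 2/3 iff 2/3 = 1
not (p1 iff p1) = not 1 = 0
p1 iff p1 = 2/3 iff 2/3 = 1
p1 iff p1 = 2/3 iff 2/3 = 1
(p1 iff p1) iff (p1 iff p1) = 1 iff 1 = 1
not (p1 iff p1) implies ((p1 iff p1) iff (p1 iff p1)) = 0 implies 1 = 1
p2 iff p1 = 1/2 iff 2/3 = 5/6
p1 implies (p2 iff p1) = 2/3 implies 5/6 = 1
p1 iff p2 = 2/3 iff 1/2 = 5/6
(p1 iff p2) iff p2 = 5/6 iff 1/2 = 2/3
(p1 implies (p2 iff p1)) iff ((p1 iff p2) iff p2) = 1 iff 2/3 = 2/3
(not (p1 iff p1) implies ((p1 iff p1) iff (p1 iff p1))) implies ((p1 implies (p2 iff p1)) iff ((p1 iff p2) iff p2)) = 1 implies 2/3 = 2/3
not ((not (p1 iff p1) implies ((p1 iff p1) iff (p1 iff p1))) implies ((p1 implies (p2 iff p1)) iff ((p1 iff p2) iff p2))) = not 2/3 = 1/3
(not ((p2 iff p2) iff (p1 iff p1)) iff ((p1 implies p2) iff (not (p1 implies p1) implies (p2 iff p2)))) iff not ((not (p1 iff p1) implies ((p1 iff p1) iff (p1 iff p1))) implies ((p1 implies (p2 iff p1)) iff ((p1 iff p2) iff p2))) = 1/6 iff 1/3 = 5/6

5/6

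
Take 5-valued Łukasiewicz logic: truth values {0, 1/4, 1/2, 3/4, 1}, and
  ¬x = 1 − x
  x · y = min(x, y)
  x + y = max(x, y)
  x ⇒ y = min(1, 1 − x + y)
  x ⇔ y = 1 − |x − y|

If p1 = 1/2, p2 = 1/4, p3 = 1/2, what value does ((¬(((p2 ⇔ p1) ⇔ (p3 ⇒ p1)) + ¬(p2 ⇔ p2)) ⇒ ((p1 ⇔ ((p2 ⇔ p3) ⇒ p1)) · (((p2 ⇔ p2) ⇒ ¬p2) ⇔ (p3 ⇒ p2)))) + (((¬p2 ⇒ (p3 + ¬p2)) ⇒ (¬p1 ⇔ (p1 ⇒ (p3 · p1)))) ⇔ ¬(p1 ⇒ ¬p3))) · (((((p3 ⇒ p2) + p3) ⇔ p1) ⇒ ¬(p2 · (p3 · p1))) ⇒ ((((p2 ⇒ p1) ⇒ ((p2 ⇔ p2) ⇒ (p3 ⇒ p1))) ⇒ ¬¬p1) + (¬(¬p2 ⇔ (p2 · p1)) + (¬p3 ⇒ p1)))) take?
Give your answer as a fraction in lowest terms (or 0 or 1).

p2 ⇔ p1 = 1/4 ⇔ 1/2 = 3/4
p3 ⇒ p1 = 1/2 ⇒ 1/2 = 1
(p2 ⇔ p1) ⇔ (p3 ⇒ p1) = 3/4 ⇔ 1 = 3/4
p2 ⇔ p2 = 1/4 ⇔ 1/4 = 1
¬(p2 ⇔ p2) = ¬1 = 0
((p2 ⇔ p1) ⇔ (p3 ⇒ p1)) + ¬(p2 ⇔ p2) = 3/4 + 0 = 3/4
¬(((p2 ⇔ p1) ⇔ (p3 ⇒ p1)) + ¬(p2 ⇔ p2)) = ¬3/4 = 1/4
p2 ⇔ p3 = 1/4 ⇔ 1/2 = 3/4
(p2 ⇔ p3) ⇒ p1 = 3/4 ⇒ 1/2 = 3/4
p1 ⇔ ((p2 ⇔ p3) ⇒ p1) = 1/2 ⇔ 3/4 = 3/4
p2 ⇔ p2 = 1/4 ⇔ 1/4 = 1
¬p2 = ¬1/4 = 3/4
(p2 ⇔ p2) ⇒ ¬p2 = 1 ⇒ 3/4 = 3/4
p3 ⇒ p2 = 1/2 ⇒ 1/4 = 3/4
((p2 ⇔ p2) ⇒ ¬p2) ⇔ (p3 ⇒ p2) = 3/4 ⇔ 3/4 = 1
(p1 ⇔ ((p2 ⇔ p3) ⇒ p1)) · (((p2 ⇔ p2) ⇒ ¬p2) ⇔ (p3 ⇒ p2)) = 3/4 · 1 = 3/4
¬(((p2 ⇔ p1) ⇔ (p3 ⇒ p1)) + ¬(p2 ⇔ p2)) ⇒ ((p1 ⇔ ((p2 ⇔ p3) ⇒ p1)) · (((p2 ⇔ p2) ⇒ ¬p2) ⇔ (p3 ⇒ p2))) = 1/4 ⇒ 3/4 = 1
¬p2 = ¬1/4 = 3/4
¬p2 = ¬1/4 = 3/4
p3 + ¬p2 = 1/2 + 3/4 = 3/4
¬p2 ⇒ (p3 + ¬p2) = 3/4 ⇒ 3/4 = 1
¬p1 = ¬1/2 = 1/2
p3 · p1 = 1/2 · 1/2 = 1/2
p1 ⇒ (p3 · p1) = 1/2 ⇒ 1/2 = 1
¬p1 ⇔ (p1 ⇒ (p3 · p1)) = 1/2 ⇔ 1 = 1/2
(¬p2 ⇒ (p3 + ¬p2)) ⇒ (¬p1 ⇔ (p1 ⇒ (p3 · p1))) = 1 ⇒ 1/2 = 1/2
¬p3 = ¬1/2 = 1/2
p1 ⇒ ¬p3 = 1/2 ⇒ 1/2 = 1
¬(p1 ⇒ ¬p3) = ¬1 = 0
((¬p2 ⇒ (p3 + ¬p2)) ⇒ (¬p1 ⇔ (p1 ⇒ (p3 · p1)))) ⇔ ¬(p1 ⇒ ¬p3) = 1/2 ⇔ 0 = 1/2
(¬(((p2 ⇔ p1) ⇔ (p3 ⇒ p1)) + ¬(p2 ⇔ p2)) ⇒ ((p1 ⇔ ((p2 ⇔ p3) ⇒ p1)) · (((p2 ⇔ p2) ⇒ ¬p2) ⇔ (p3 ⇒ p2)))) + (((¬p2 ⇒ (p3 + ¬p2)) ⇒ (¬p1 ⇔ (p1 ⇒ (p3 · p1)))) ⇔ ¬(p1 ⇒ ¬p3)) = 1 + 1/2 = 1
p3 ⇒ p2 = 1/2 ⇒ 1/4 = 3/4
(p3 ⇒ p2) + p3 = 3/4 + 1/2 = 3/4
((p3 ⇒ p2) + p3) ⇔ p1 = 3/4 ⇔ 1/2 = 3/4
p3 · p1 = 1/2 · 1/2 = 1/2
p2 · (p3 · p1) = 1/4 · 1/2 = 1/4
¬(p2 · (p3 · p1)) = ¬1/4 = 3/4
(((p3 ⇒ p2) + p3) ⇔ p1) ⇒ ¬(p2 · (p3 · p1)) = 3/4 ⇒ 3/4 = 1
p2 ⇒ p1 = 1/4 ⇒ 1/2 = 1
p2 ⇔ p2 = 1/4 ⇔ 1/4 = 1
p3 ⇒ p1 = 1/2 ⇒ 1/2 = 1
(p2 ⇔ p2) ⇒ (p3 ⇒ p1) = 1 ⇒ 1 = 1
(p2 ⇒ p1) ⇒ ((p2 ⇔ p2) ⇒ (p3 ⇒ p1)) = 1 ⇒ 1 = 1
¬p1 = ¬1/2 = 1/2
¬¬p1 = ¬1/2 = 1/2
((p2 ⇒ p1) ⇒ ((p2 ⇔ p2) ⇒ (p3 ⇒ p1))) ⇒ ¬¬p1 = 1 ⇒ 1/2 = 1/2
¬p2 = ¬1/4 = 3/4
p2 · p1 = 1/4 · 1/2 = 1/4
¬p2 ⇔ (p2 · p1) = 3/4 ⇔ 1/4 = 1/2
¬(¬p2 ⇔ (p2 · p1)) = ¬1/2 = 1/2
¬p3 = ¬1/2 = 1/2
¬p3 ⇒ p1 = 1/2 ⇒ 1/2 = 1
¬(¬p2 ⇔ (p2 · p1)) + (¬p3 ⇒ p1) = 1/2 + 1 = 1
(((p2 ⇒ p1) ⇒ ((p2 ⇔ p2) ⇒ (p3 ⇒ p1))) ⇒ ¬¬p1) + (¬(¬p2 ⇔ (p2 · p1)) + (¬p3 ⇒ p1)) = 1/2 + 1 = 1
((((p3 ⇒ p2) + p3) ⇔ p1) ⇒ ¬(p2 · (p3 · p1))) ⇒ ((((p2 ⇒ p1) ⇒ ((p2 ⇔ p2) ⇒ (p3 ⇒ p1))) ⇒ ¬¬p1) + (¬(¬p2 ⇔ (p2 · p1)) + (¬p3 ⇒ p1))) = 1 ⇒ 1 = 1
((¬(((p2 ⇔ p1) ⇔ (p3 ⇒ p1)) + ¬(p2 ⇔ p2)) ⇒ ((p1 ⇔ ((p2 ⇔ p3) ⇒ p1)) · (((p2 ⇔ p2) ⇒ ¬p2) ⇔ (p3 ⇒ p2)))) + (((¬p2 ⇒ (p3 + ¬p2)) ⇒ (¬p1 ⇔ (p1 ⇒ (p3 · p1)))) ⇔ ¬(p1 ⇒ ¬p3))) · (((((p3 ⇒ p2) + p3) ⇔ p1) ⇒ ¬(p2 · (p3 · p1))) ⇒ ((((p2 ⇒ p1) ⇒ ((p2 ⇔ p2) ⇒ (p3 ⇒ p1))) ⇒ ¬¬p1) + (¬(¬p2 ⇔ (p2 · p1)) + (¬p3 ⇒ p1)))) = 1 · 1 = 1

1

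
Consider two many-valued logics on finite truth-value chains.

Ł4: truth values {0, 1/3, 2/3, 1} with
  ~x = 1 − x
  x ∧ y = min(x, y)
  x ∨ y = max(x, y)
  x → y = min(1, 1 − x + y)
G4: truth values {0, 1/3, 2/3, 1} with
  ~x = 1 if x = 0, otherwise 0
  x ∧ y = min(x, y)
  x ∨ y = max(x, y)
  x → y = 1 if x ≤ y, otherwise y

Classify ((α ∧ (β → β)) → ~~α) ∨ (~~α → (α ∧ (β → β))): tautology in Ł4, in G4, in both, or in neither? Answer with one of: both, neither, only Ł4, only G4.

In Ł4: every assignment gives 1 — tautology.
In G4: every assignment gives 1 — tautology.

both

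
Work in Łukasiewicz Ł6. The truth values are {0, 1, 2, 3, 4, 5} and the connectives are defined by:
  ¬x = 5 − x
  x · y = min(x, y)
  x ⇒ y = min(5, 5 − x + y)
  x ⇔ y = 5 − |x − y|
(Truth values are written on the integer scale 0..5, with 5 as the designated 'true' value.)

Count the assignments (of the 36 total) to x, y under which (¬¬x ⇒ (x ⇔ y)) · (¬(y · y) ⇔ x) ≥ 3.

20

value 5: 4 assignments (counts)
value 4: 8 assignments (counts)
value 3: 8 assignments (counts)
value 2: 8 assignments
value 1: 5 assignments
value 0: 3 assignments
So 20 of the 36 assignments meet the threshold.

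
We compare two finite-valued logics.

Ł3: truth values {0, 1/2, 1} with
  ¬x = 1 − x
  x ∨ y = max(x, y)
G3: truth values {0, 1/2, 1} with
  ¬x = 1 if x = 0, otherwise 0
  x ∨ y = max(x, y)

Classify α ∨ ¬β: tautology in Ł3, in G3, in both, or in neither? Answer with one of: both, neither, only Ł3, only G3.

In Ł3: at α = 0, β = 1/2 the value is 1/2 — not a tautology.
In G3: at α = 0, β = 1/2 the value is 0 — not a tautology.

neither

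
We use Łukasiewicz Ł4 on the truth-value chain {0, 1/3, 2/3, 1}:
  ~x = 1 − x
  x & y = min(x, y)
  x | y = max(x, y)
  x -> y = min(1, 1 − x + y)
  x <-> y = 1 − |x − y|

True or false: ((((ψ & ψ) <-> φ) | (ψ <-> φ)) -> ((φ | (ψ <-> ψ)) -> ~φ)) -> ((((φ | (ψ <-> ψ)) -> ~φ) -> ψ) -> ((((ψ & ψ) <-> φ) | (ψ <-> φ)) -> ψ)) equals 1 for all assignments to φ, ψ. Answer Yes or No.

Yes

φ = 0, ψ = 0 ↦ 1
φ = 0, ψ = 1/3 ↦ 1
φ = 0, ψ = 2/3 ↦ 1
φ = 0, ψ = 1 ↦ 1
φ = 1/3, ψ = 0 ↦ 1
φ = 1/3, ψ = 1/3 ↦ 1
φ = 1/3, ψ = 2/3 ↦ 1
φ = 1/3, ψ = 1 ↦ 1
φ = 2/3, ψ = 0 ↦ 1
φ = 2/3, ψ = 1/3 ↦ 1
φ = 2/3, ψ = 2/3 ↦ 1
φ = 2/3, ψ = 1 ↦ 1
φ = 1, ψ = 0 ↦ 1
φ = 1, ψ = 1/3 ↦ 1
φ = 1, ψ = 2/3 ↦ 1
φ = 1, ψ = 1 ↦ 1
Every assignment gives a value ≥ 1.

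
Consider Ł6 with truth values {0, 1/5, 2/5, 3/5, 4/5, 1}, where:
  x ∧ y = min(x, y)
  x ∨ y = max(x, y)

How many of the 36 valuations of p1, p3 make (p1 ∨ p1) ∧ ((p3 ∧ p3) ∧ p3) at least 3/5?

value 1: 1 assignment (counts)
value 4/5: 3 assignments (counts)
value 3/5: 5 assignments (counts)
value 2/5: 7 assignments
value 1/5: 9 assignments
value 0: 11 assignments
So 9 of the 36 assignments meet the threshold.

9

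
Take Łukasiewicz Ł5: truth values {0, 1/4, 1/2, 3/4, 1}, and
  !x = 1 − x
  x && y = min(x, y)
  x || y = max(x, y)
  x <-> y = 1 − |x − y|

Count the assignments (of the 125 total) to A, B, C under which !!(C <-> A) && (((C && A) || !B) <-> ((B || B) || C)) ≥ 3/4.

37

value 1: 11 assignments (counts)
value 3/4: 26 assignments (counts)
value 1/2: 41 assignments
value 1/4: 26 assignments
value 0: 21 assignments
So 37 of the 125 assignments meet the threshold.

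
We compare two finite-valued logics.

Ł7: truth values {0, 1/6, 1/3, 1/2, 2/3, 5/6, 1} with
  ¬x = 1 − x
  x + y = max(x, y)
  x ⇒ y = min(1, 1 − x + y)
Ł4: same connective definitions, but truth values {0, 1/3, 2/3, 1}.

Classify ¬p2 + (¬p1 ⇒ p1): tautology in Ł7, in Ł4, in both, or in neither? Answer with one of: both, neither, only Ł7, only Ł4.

neither

In Ł7: at p1 = 0, p2 = 1/6 the value is 5/6 — not a tautology.
In Ł4: at p1 = 0, p2 = 1/3 the value is 2/3 — not a tautology.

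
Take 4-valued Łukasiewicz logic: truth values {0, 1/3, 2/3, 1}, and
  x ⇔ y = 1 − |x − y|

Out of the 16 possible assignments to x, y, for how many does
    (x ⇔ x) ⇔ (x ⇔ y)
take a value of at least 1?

4

x = 0, y = 0 ↦ 1  ≥
x = 0, y = 1/3 ↦ 2/3  <
x = 0, y = 2/3 ↦ 1/3  <
x = 0, y = 1 ↦ 0  <
x = 1/3, y = 0 ↦ 2/3  <
x = 1/3, y = 1/3 ↦ 1  ≥
x = 1/3, y = 2/3 ↦ 2/3  <
x = 1/3, y = 1 ↦ 1/3  <
x = 2/3, y = 0 ↦ 1/3  <
x = 2/3, y = 1/3 ↦ 2/3  <
x = 2/3, y = 2/3 ↦ 1  ≥
x = 2/3, y = 1 ↦ 2/3  <
x = 1, y = 0 ↦ 0  <
x = 1, y = 1/3 ↦ 1/3  <
x = 1, y = 2/3 ↦ 2/3  <
x = 1, y = 1 ↦ 1  ≥
So 4 of the 16 assignments meet the threshold.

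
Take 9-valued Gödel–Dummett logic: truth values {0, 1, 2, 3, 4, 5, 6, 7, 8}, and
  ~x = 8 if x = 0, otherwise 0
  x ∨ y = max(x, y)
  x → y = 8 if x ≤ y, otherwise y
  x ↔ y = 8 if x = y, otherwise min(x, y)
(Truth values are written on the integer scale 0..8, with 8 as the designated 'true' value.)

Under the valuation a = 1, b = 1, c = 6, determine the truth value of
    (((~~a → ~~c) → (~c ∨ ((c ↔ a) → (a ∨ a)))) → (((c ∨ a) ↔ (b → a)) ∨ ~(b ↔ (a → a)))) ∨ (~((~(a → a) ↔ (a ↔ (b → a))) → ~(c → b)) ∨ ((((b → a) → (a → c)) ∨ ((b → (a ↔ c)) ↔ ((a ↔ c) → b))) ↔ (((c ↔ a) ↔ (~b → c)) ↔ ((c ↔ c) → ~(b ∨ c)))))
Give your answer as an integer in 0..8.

~a = ~1 = 0
~~a = ~0 = 8
~c = ~6 = 0
~~c = ~0 = 8
~~a → ~~c = 8 → 8 = 8
~c = ~6 = 0
c ↔ a = 6 ↔ 1 = 1
a ∨ a = 1 ∨ 1 = 1
(c ↔ a) → (a ∨ a) = 1 → 1 = 8
~c ∨ ((c ↔ a) → (a ∨ a)) = 0 ∨ 8 = 8
(~~a → ~~c) → (~c ∨ ((c ↔ a) → (a ∨ a))) = 8 → 8 = 8
c ∨ a = 6 ∨ 1 = 6
b → a = 1 → 1 = 8
(c ∨ a) ↔ (b → a) = 6 ↔ 8 = 6
a → a = 1 → 1 = 8
b ↔ (a → a) = 1 ↔ 8 = 1
~(b ↔ (a → a)) = ~1 = 0
((c ∨ a) ↔ (b → a)) ∨ ~(b ↔ (a → a)) = 6 ∨ 0 = 6
((~~a → ~~c) → (~c ∨ ((c ↔ a) → (a ∨ a)))) → (((c ∨ a) ↔ (b → a)) ∨ ~(b ↔ (a → a))) = 8 → 6 = 6
a → a = 1 → 1 = 8
~(a → a) = ~8 = 0
b → a = 1 → 1 = 8
a ↔ (b → a) = 1 ↔ 8 = 1
~(a → a) ↔ (a ↔ (b → a)) = 0 ↔ 1 = 0
c → b = 6 → 1 = 1
~(c → b) = ~1 = 0
(~(a → a) ↔ (a ↔ (b → a))) → ~(c → b) = 0 → 0 = 8
~((~(a → a) ↔ (a ↔ (b → a))) → ~(c → b)) = ~8 = 0
b → a = 1 → 1 = 8
a → c = 1 → 6 = 8
(b → a) → (a → c) = 8 → 8 = 8
a ↔ c = 1 ↔ 6 = 1
b → (a ↔ c) = 1 → 1 = 8
a ↔ c = 1 ↔ 6 = 1
(a ↔ c) → b = 1 → 1 = 8
(b → (a ↔ c)) ↔ ((a ↔ c) → b) = 8 ↔ 8 = 8
((b → a) → (a → c)) ∨ ((b → (a ↔ c)) ↔ ((a ↔ c) → b)) = 8 ∨ 8 = 8
c ↔ a = 6 ↔ 1 = 1
~b = ~1 = 0
~b → c = 0 → 6 = 8
(c ↔ a) ↔ (~b → c) = 1 ↔ 8 = 1
c ↔ c = 6 ↔ 6 = 8
b ∨ c = 1 ∨ 6 = 6
~(b ∨ c) = ~6 = 0
(c ↔ c) → ~(b ∨ c) = 8 → 0 = 0
((c ↔ a) ↔ (~b → c)) ↔ ((c ↔ c) → ~(b ∨ c)) = 1 ↔ 0 = 0
(((b → a) → (a → c)) ∨ ((b → (a ↔ c)) ↔ ((a ↔ c) → b))) ↔ (((c ↔ a) ↔ (~b → c)) ↔ ((c ↔ c) → ~(b ∨ c))) = 8 ↔ 0 = 0
~((~(a → a) ↔ (a ↔ (b → a))) → ~(c → b)) ∨ ((((b → a) → (a → c)) ∨ ((b → (a ↔ c)) ↔ ((a ↔ c) → b))) ↔ (((c ↔ a) ↔ (~b → c)) ↔ ((c ↔ c) → ~(b ∨ c)))) = 0 ∨ 0 = 0
(((~~a → ~~c) → (~c ∨ ((c ↔ a) → (a ∨ a)))) → (((c ∨ a) ↔ (b → a)) ∨ ~(b ↔ (a → a)))) ∨ (~((~(a → a) ↔ (a ↔ (b → a))) → ~(c → b)) ∨ ((((b → a) → (a → c)) ∨ ((b → (a ↔ c)) ↔ ((a ↔ c) → b))) ↔ (((c ↔ a) ↔ (~b → c)) ↔ ((c ↔ c) → ~(b ∨ c))))) = 6 ∨ 0 = 6

6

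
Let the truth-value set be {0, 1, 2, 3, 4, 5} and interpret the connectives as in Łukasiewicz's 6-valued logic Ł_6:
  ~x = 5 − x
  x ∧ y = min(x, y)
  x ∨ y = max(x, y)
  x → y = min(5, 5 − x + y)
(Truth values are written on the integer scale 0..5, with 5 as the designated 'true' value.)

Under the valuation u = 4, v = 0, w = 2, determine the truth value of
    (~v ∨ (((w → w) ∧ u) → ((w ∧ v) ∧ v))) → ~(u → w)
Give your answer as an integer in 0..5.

~v = ~0 = 5
w → w = 2 → 2 = 5
(w → w) ∧ u = 5 ∧ 4 = 4
w ∧ v = 2 ∧ 0 = 0
(w ∧ v) ∧ v = 0 ∧ 0 = 0
((w → w) ∧ u) → ((w ∧ v) ∧ v) = 4 → 0 = 1
~v ∨ (((w → w) ∧ u) → ((w ∧ v) ∧ v)) = 5 ∨ 1 = 5
u → w = 4 → 2 = 3
~(u → w) = ~3 = 2
(~v ∨ (((w → w) ∧ u) → ((w ∧ v) ∧ v))) → ~(u → w) = 5 → 2 = 2

2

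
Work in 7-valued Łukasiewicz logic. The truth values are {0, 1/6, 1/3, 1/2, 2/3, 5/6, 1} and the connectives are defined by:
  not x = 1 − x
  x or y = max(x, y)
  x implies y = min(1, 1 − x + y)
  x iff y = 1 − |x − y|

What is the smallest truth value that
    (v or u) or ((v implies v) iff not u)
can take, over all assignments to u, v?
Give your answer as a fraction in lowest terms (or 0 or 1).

1/2

Take u = 1/2, v = 0:
v or u = 0 or 1/2 = 1/2
v implies v = 0 implies 0 = 1
not u = not 1/2 = 1/2
(v implies v) iff not u = 1 iff 1/2 = 1/2
(v or u) or ((v implies v) iff not u) = 1/2 or 1/2 = 1/2
No assignment yields a value below 1/2, so this is the minimum.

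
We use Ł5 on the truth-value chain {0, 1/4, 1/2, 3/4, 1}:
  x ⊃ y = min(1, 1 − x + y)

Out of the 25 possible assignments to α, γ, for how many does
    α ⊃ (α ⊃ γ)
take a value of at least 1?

19

value 1: 19 assignments (counts)
value 3/4: 2 assignments
value 1/2: 2 assignments
value 1/4: 1 assignment
value 0: 1 assignment
So 19 of the 25 assignments meet the threshold.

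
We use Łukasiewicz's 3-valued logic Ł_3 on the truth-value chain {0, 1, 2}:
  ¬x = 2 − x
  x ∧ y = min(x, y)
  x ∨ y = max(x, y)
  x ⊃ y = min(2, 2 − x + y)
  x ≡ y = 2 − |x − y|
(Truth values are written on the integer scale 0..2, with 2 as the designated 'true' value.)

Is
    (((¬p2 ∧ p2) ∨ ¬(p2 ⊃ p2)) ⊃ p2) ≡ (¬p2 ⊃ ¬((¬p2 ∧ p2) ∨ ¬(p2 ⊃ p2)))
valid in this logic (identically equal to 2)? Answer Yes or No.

p2 = 0 ↦ 2
p2 = 1 ↦ 2
p2 = 2 ↦ 2
Every assignment gives a value ≥ 2.

Yes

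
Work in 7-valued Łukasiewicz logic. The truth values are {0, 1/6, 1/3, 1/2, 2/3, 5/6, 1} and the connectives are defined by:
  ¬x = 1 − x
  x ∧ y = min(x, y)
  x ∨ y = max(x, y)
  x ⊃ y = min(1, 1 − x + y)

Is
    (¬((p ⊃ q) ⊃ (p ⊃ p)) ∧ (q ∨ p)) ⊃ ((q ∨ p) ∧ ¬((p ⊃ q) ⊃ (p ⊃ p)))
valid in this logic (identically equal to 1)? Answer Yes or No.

Yes

At p = 1, q = 5/6, for instance:
p ⊃ q = 1 ⊃ 5/6 = 5/6
p ⊃ p = 1 ⊃ 1 = 1
(p ⊃ q) ⊃ (p ⊃ p) = 5/6 ⊃ 1 = 1
¬((p ⊃ q) ⊃ (p ⊃ p)) = ¬1 = 0
q ∨ p = 5/6 ∨ 1 = 1
¬((p ⊃ q) ⊃ (p ⊃ p)) ∧ (q ∨ p) = 0 ∧ 1 = 0
(q ∨ p) ∧ ¬((p ⊃ q) ⊃ (p ⊃ p)) = 1 ∧ 0 = 0
(¬((p ⊃ q) ⊃ (p ⊃ p)) ∧ (q ∨ p)) ⊃ ((q ∨ p) ∧ ¬((p ⊃ q) ⊃ (p ⊃ p))) = 0 ⊃ 0 = 1
and checking the remaining 48 assignments likewise gives ≥ 1 in every case.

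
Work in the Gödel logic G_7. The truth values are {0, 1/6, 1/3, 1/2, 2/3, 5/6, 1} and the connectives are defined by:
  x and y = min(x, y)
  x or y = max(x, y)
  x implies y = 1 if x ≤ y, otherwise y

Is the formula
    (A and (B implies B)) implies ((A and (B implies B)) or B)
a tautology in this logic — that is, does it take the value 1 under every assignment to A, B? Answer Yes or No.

Yes

At A = 0, B = 5/6, for instance:
B implies B = 5/6 implies 5/6 = 1
A and (B implies B) = 0 and 1 = 0
(A and (B implies B)) or B = 0 or 5/6 = 5/6
(A and (B implies B)) implies ((A and (B implies B)) or B) = 0 implies 5/6 = 1
and checking the remaining 48 assignments likewise gives ≥ 1 in every case.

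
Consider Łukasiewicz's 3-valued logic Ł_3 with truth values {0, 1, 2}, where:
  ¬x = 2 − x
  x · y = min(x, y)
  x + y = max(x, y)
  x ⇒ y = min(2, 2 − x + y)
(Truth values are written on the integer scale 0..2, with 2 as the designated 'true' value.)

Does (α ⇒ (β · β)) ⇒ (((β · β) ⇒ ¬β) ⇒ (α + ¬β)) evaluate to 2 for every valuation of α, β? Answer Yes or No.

No

Counterexample: take α = 0, β = 1.
β · β = 1 · 1 = 1
α ⇒ (β · β) = 0 ⇒ 1 = 2
β · β = 1 · 1 = 1
¬β = ¬1 = 1
(β · β) ⇒ ¬β = 1 ⇒ 1 = 2
¬β = ¬1 = 1
α + ¬β = 0 + 1 = 1
((β · β) ⇒ ¬β) ⇒ (α + ¬β) = 2 ⇒ 1 = 1
(α ⇒ (β · β)) ⇒ (((β · β) ⇒ ¬β) ⇒ (α + ¬β)) = 2 ⇒ 1 = 1
This gives 1 ≠ 2.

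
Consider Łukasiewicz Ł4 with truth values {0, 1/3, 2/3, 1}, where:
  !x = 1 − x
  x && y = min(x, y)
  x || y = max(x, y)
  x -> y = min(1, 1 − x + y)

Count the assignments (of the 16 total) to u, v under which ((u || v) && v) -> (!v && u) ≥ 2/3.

u = 0, v = 0 ↦ 1  ≥
u = 0, v = 1/3 ↦ 2/3  ≥
u = 0, v = 2/3 ↦ 1/3  <
u = 0, v = 1 ↦ 0  <
u = 1/3, v = 0 ↦ 1  ≥
u = 1/3, v = 1/3 ↦ 1  ≥
u = 1/3, v = 2/3 ↦ 2/3  ≥
u = 1/3, v = 1 ↦ 0  <
u = 2/3, v = 0 ↦ 1  ≥
u = 2/3, v = 1/3 ↦ 1  ≥
u = 2/3, v = 2/3 ↦ 2/3  ≥
u = 2/3, v = 1 ↦ 0  <
u = 1, v = 0 ↦ 1  ≥
u = 1, v = 1/3 ↦ 1  ≥
u = 1, v = 2/3 ↦ 2/3  ≥
u = 1, v = 1 ↦ 0  <
So 11 of the 16 assignments meet the threshold.

11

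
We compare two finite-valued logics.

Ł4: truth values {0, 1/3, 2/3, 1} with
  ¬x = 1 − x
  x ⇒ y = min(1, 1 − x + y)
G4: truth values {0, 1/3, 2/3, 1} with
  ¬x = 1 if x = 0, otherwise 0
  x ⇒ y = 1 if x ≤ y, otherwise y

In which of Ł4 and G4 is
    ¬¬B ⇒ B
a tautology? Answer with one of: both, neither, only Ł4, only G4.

In Ł4: every assignment gives 1 — tautology.
In G4: at B = 1/3 the value is 1/3 — not a tautology.

only Ł4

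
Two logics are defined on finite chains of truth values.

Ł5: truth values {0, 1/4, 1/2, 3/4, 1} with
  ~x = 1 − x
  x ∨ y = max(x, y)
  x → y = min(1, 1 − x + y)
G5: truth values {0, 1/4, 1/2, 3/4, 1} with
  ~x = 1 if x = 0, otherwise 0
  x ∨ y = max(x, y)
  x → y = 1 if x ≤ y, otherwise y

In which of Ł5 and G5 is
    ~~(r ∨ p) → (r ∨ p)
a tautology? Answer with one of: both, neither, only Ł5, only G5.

only Ł5

In Ł5: every assignment gives 1 — tautology.
In G5: at p = 0, r = 1/4 the value is 1/4 — not a tautology.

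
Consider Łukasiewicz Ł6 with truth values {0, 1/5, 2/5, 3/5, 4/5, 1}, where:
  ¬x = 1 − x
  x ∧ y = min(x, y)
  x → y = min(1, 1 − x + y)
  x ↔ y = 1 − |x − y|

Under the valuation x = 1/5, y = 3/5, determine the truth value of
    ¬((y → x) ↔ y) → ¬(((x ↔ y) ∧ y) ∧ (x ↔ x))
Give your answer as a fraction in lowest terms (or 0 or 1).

1

y → x = 3/5 → 1/5 = 3/5
(y → x) ↔ y = 3/5 ↔ 3/5 = 1
¬((y → x) ↔ y) = ¬1 = 0
x ↔ y = 1/5 ↔ 3/5 = 3/5
(x ↔ y) ∧ y = 3/5 ∧ 3/5 = 3/5
x ↔ x = 1/5 ↔ 1/5 = 1
((x ↔ y) ∧ y) ∧ (x ↔ x) = 3/5 ∧ 1 = 3/5
¬(((x ↔ y) ∧ y) ∧ (x ↔ x)) = ¬3/5 = 2/5
¬((y → x) ↔ y) → ¬(((x ↔ y) ∧ y) ∧ (x ↔ x)) = 0 → 2/5 = 1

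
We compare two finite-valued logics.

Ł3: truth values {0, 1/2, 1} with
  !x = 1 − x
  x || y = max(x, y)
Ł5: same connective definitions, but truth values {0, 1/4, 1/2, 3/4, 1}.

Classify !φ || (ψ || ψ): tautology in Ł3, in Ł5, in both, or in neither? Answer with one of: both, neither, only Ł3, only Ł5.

In Ł3: at φ = 1/2, ψ = 0 the value is 1/2 — not a tautology.
In Ł5: at φ = 1/4, ψ = 0 the value is 3/4 — not a tautology.

neither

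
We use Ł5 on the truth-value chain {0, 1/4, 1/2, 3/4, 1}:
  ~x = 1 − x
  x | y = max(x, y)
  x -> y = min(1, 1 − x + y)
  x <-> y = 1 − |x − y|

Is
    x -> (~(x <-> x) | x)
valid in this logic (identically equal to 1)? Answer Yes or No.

Yes

x = 0 ↦ 1
x = 1/4 ↦ 1
x = 1/2 ↦ 1
x = 3/4 ↦ 1
x = 1 ↦ 1
Every assignment gives a value ≥ 1.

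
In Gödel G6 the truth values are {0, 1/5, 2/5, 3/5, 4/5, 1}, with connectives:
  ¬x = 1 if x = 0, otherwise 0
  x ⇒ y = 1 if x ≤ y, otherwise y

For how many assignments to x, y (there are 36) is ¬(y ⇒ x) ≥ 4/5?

value 1: 5 assignments (counts)
value 0: 31 assignments
So 5 of the 36 assignments meet the threshold.

5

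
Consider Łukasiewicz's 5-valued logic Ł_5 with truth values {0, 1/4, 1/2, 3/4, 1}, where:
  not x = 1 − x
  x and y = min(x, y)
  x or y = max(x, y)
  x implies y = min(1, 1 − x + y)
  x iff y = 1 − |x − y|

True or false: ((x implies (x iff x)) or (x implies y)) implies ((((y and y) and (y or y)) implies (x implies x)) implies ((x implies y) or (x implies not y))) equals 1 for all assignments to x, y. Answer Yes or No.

No

Counterexample: take x = 3/4, y = 1/2.
x iff x = 3/4 iff 3/4 = 1
x implies (x iff x) = 3/4 implies 1 = 1
x implies y = 3/4 implies 1/2 = 3/4
(x implies (x iff x)) or (x implies y) = 1 or 3/4 = 1
y and y = 1/2 and 1/2 = 1/2
y or y = 1/2 or 1/2 = 1/2
(y and y) and (y or y) = 1/2 and 1/2 = 1/2
x implies x = 3/4 implies 3/4 = 1
((y and y) and (y or y)) implies (x implies x) = 1/2 implies 1 = 1
x implies y = 3/4 implies 1/2 = 3/4
not y = not 1/2 = 1/2
x implies not y = 3/4 implies 1/2 = 3/4
(x implies y) or (x implies not y) = 3/4 or 3/4 = 3/4
(((y and y) and (y or y)) implies (x implies x)) implies ((x implies y) or (x implies not y)) = 1 implies 3/4 = 3/4
((x implies (x iff x)) or (x implies y)) implies ((((y and y) and (y or y)) implies (x implies x)) implies ((x implies y) or (x implies not y))) = 1 implies 3/4 = 3/4
This gives 3/4 ≠ 1.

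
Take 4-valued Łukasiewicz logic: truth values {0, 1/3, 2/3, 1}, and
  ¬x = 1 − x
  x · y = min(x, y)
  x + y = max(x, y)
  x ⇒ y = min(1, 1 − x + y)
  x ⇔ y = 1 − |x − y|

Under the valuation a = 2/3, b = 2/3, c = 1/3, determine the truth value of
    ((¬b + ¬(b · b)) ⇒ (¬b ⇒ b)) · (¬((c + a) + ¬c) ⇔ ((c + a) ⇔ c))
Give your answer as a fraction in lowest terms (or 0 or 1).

¬b = ¬2/3 = 1/3
b · b = 2/3 · 2/3 = 2/3
¬(b · b) = ¬2/3 = 1/3
¬b + ¬(b · b) = 1/3 + 1/3 = 1/3
¬b = ¬2/3 = 1/3
¬b ⇒ b = 1/3 ⇒ 2/3 = 1
(¬b + ¬(b · b)) ⇒ (¬b ⇒ b) = 1/3 ⇒ 1 = 1
c + a = 1/3 + 2/3 = 2/3
¬c = ¬1/3 = 2/3
(c + a) + ¬c = 2/3 + 2/3 = 2/3
¬((c + a) + ¬c) = ¬2/3 = 1/3
c + a = 1/3 + 2/3 = 2/3
(c + a) ⇔ c = 2/3 ⇔ 1/3 = 2/3
¬((c + a) + ¬c) ⇔ ((c + a) ⇔ c) = 1/3 ⇔ 2/3 = 2/3
((¬b + ¬(b · b)) ⇒ (¬b ⇒ b)) · (¬((c + a) + ¬c) ⇔ ((c + a) ⇔ c)) = 1 · 2/3 = 2/3

2/3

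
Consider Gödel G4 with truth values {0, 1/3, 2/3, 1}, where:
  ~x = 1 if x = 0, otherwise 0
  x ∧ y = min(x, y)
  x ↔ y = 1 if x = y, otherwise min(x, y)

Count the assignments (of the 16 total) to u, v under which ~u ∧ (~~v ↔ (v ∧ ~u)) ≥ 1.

u = 0, v = 0 ↦ 1  ≥
u = 0, v = 1/3 ↦ 1/3  <
u = 0, v = 2/3 ↦ 2/3  <
u = 0, v = 1 ↦ 1  ≥
u = 1/3, v = 0 ↦ 0  <
u = 1/3, v = 1/3 ↦ 0  <
u = 1/3, v = 2/3 ↦ 0  <
u = 1/3, v = 1 ↦ 0  <
u = 2/3, v = 0 ↦ 0  <
u = 2/3, v = 1/3 ↦ 0  <
u = 2/3, v = 2/3 ↦ 0  <
u = 2/3, v = 1 ↦ 0  <
u = 1, v = 0 ↦ 0  <
u = 1, v = 1/3 ↦ 0  <
u = 1, v = 2/3 ↦ 0  <
u = 1, v = 1 ↦ 0  <
So 2 of the 16 assignments meet the threshold.

2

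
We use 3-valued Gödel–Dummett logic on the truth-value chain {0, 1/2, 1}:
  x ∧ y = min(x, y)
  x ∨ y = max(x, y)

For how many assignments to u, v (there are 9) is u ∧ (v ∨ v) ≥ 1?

1

u = 0, v = 0 ↦ 0  <
u = 0, v = 1/2 ↦ 0  <
u = 0, v = 1 ↦ 0  <
u = 1/2, v = 0 ↦ 0  <
u = 1/2, v = 1/2 ↦ 1/2  <
u = 1/2, v = 1 ↦ 1/2  <
u = 1, v = 0 ↦ 0  <
u = 1, v = 1/2 ↦ 1/2  <
u = 1, v = 1 ↦ 1  ≥
So 1 of the 9 assignments meets the threshold.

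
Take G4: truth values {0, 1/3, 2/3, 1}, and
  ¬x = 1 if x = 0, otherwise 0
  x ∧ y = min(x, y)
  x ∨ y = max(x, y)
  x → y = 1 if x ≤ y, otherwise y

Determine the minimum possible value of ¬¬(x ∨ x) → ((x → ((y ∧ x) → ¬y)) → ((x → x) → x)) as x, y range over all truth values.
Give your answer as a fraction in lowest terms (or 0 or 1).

Take x = 1/3, y = 0:
x ∨ x = 1/3 ∨ 1/3 = 1/3
¬(x ∨ x) = ¬1/3 = 0
¬¬(x ∨ x) = ¬0 = 1
y ∧ x = 0 ∧ 1/3 = 0
¬y = ¬0 = 1
(y ∧ x) → ¬y = 0 → 1 = 1
x → ((y ∧ x) → ¬y) = 1/3 → 1 = 1
x → x = 1/3 → 1/3 = 1
(x → x) → x = 1 → 1/3 = 1/3
(x → ((y ∧ x) → ¬y)) → ((x → x) → x) = 1 → 1/3 = 1/3
¬¬(x ∨ x) → ((x → ((y ∧ x) → ¬y)) → ((x → x) → x)) = 1 → 1/3 = 1/3
No assignment yields a value below 1/3, so this is the minimum.

1/3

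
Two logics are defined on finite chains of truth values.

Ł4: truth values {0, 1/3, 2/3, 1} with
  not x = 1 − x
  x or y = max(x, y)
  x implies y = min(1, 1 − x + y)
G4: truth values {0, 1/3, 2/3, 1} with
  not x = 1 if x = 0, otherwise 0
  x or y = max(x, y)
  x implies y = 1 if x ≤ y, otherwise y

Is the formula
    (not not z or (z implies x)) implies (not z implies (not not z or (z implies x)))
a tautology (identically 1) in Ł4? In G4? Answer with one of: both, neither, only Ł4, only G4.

both

In Ł4: every assignment gives 1 — tautology.
In G4: every assignment gives 1 — tautology.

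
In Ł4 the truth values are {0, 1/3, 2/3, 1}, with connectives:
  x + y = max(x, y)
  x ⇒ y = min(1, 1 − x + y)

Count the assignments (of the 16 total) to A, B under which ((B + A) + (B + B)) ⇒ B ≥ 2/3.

A = 0, B = 0 ↦ 1  ≥
A = 0, B = 1/3 ↦ 1  ≥
A = 0, B = 2/3 ↦ 1  ≥
A = 0, B = 1 ↦ 1  ≥
A = 1/3, B = 0 ↦ 2/3  ≥
A = 1/3, B = 1/3 ↦ 1  ≥
A = 1/3, B = 2/3 ↦ 1  ≥
A = 1/3, B = 1 ↦ 1  ≥
A = 2/3, B = 0 ↦ 1/3  <
A = 2/3, B = 1/3 ↦ 2/3  ≥
A = 2/3, B = 2/3 ↦ 1  ≥
A = 2/3, B = 1 ↦ 1  ≥
A = 1, B = 0 ↦ 0  <
A = 1, B = 1/3 ↦ 1/3  <
A = 1, B = 2/3 ↦ 2/3  ≥
A = 1, B = 1 ↦ 1  ≥
So 13 of the 16 assignments meet the threshold.

13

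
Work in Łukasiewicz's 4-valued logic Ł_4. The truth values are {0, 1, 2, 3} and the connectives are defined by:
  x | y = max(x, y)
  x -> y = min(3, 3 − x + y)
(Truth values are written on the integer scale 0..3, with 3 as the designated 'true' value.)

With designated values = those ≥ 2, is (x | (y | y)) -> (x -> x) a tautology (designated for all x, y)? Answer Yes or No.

x = 0, y = 0 ↦ 3
x = 0, y = 1 ↦ 3
x = 0, y = 2 ↦ 3
x = 0, y = 3 ↦ 3
x = 1, y = 0 ↦ 3
x = 1, y = 1 ↦ 3
x = 1, y = 2 ↦ 3
x = 1, y = 3 ↦ 3
x = 2, y = 0 ↦ 3
x = 2, y = 1 ↦ 3
x = 2, y = 2 ↦ 3
x = 2, y = 3 ↦ 3
x = 3, y = 0 ↦ 3
x = 3, y = 1 ↦ 3
x = 3, y = 2 ↦ 3
x = 3, y = 3 ↦ 3
Every assignment gives a value ≥ 2.

Yes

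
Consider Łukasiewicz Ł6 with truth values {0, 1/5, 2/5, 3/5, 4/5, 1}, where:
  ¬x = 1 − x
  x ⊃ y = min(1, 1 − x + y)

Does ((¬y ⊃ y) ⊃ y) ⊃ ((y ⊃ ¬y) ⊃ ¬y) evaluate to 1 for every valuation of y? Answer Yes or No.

Yes

y = 0 ↦ 1
y = 1/5 ↦ 1
y = 2/5 ↦ 1
y = 3/5 ↦ 1
y = 4/5 ↦ 1
y = 1 ↦ 1
Every assignment gives a value ≥ 1.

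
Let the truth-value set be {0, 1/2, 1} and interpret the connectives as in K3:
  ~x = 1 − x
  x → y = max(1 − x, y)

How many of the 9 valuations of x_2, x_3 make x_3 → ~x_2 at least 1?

x_2 = 0, x_3 = 0 ↦ 1  ≥
x_2 = 0, x_3 = 1/2 ↦ 1  ≥
x_2 = 0, x_3 = 1 ↦ 1  ≥
x_2 = 1/2, x_3 = 0 ↦ 1  ≥
x_2 = 1/2, x_3 = 1/2 ↦ 1/2  <
x_2 = 1/2, x_3 = 1 ↦ 1/2  <
x_2 = 1, x_3 = 0 ↦ 1  ≥
x_2 = 1, x_3 = 1/2 ↦ 1/2  <
x_2 = 1, x_3 = 1 ↦ 0  <
So 5 of the 9 assignments meet the threshold.

5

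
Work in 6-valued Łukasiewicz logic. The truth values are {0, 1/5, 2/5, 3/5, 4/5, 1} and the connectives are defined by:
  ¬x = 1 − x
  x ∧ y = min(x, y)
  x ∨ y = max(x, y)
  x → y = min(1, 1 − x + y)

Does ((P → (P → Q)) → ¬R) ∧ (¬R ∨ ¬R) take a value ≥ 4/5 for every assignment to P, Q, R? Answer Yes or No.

Counterexample: take P = 0, Q = 0, R = 2/5.
P → Q = 0 → 0 = 1
P → (P → Q) = 0 → 1 = 1
¬R = ¬2/5 = 3/5
(P → (P → Q)) → ¬R = 1 → 3/5 = 3/5
¬R = ¬2/5 = 3/5
¬R = ¬2/5 = 3/5
¬R ∨ ¬R = 3/5 ∨ 3/5 = 3/5
((P → (P → Q)) → ¬R) ∧ (¬R ∨ ¬R) = 3/5 ∧ 3/5 = 3/5
This gives 3/5, which is below 4/5.

No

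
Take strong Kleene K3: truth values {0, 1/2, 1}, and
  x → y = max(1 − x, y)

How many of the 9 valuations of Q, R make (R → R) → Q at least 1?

3

Q = 0, R = 0 ↦ 0  <
Q = 0, R = 1/2 ↦ 1/2  <
Q = 0, R = 1 ↦ 0  <
Q = 1/2, R = 0 ↦ 1/2  <
Q = 1/2, R = 1/2 ↦ 1/2  <
Q = 1/2, R = 1 ↦ 1/2  <
Q = 1, R = 0 ↦ 1  ≥
Q = 1, R = 1/2 ↦ 1  ≥
Q = 1, R = 1 ↦ 1  ≥
So 3 of the 9 assignments meet the threshold.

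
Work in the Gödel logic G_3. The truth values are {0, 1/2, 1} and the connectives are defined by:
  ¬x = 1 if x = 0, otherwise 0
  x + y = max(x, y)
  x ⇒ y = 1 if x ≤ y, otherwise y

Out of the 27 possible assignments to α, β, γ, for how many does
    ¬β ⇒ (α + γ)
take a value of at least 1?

value 1: 23 assignments (counts)
value 1/2: 3 assignments
value 0: 1 assignment
So 23 of the 27 assignments meet the threshold.

23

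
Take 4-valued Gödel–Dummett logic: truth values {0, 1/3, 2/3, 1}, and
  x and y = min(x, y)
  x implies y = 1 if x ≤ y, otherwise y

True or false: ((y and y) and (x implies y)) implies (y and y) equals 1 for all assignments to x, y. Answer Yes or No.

x = 0, y = 0 ↦ 1
x = 0, y = 1/3 ↦ 1
x = 0, y = 2/3 ↦ 1
x = 0, y = 1 ↦ 1
x = 1/3, y = 0 ↦ 1
x = 1/3, y = 1/3 ↦ 1
x = 1/3, y = 2/3 ↦ 1
x = 1/3, y = 1 ↦ 1
x = 2/3, y = 0 ↦ 1
x = 2/3, y = 1/3 ↦ 1
x = 2/3, y = 2/3 ↦ 1
x = 2/3, y = 1 ↦ 1
x = 1, y = 0 ↦ 1
x = 1, y = 1/3 ↦ 1
x = 1, y = 2/3 ↦ 1
x = 1, y = 1 ↦ 1
Every assignment gives a value ≥ 1.

Yes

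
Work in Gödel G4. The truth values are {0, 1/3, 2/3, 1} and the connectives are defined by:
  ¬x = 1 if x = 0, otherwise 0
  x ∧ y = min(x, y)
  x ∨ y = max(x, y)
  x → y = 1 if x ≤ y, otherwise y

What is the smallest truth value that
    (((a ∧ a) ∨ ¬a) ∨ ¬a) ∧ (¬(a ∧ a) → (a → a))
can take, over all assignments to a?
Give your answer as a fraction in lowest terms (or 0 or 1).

1/3

Take a = 1/3:
a ∧ a = 1/3 ∧ 1/3 = 1/3
¬a = ¬1/3 = 0
(a ∧ a) ∨ ¬a = 1/3 ∨ 0 = 1/3
¬a = ¬1/3 = 0
((a ∧ a) ∨ ¬a) ∨ ¬a = 1/3 ∨ 0 = 1/3
a ∧ a = 1/3 ∧ 1/3 = 1/3
¬(a ∧ a) = ¬1/3 = 0
a → a = 1/3 → 1/3 = 1
¬(a ∧ a) → (a → a) = 0 → 1 = 1
(((a ∧ a) ∨ ¬a) ∨ ¬a) ∧ (¬(a ∧ a) → (a → a)) = 1/3 ∧ 1 = 1/3
No assignment yields a value below 1/3, so this is the minimum.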